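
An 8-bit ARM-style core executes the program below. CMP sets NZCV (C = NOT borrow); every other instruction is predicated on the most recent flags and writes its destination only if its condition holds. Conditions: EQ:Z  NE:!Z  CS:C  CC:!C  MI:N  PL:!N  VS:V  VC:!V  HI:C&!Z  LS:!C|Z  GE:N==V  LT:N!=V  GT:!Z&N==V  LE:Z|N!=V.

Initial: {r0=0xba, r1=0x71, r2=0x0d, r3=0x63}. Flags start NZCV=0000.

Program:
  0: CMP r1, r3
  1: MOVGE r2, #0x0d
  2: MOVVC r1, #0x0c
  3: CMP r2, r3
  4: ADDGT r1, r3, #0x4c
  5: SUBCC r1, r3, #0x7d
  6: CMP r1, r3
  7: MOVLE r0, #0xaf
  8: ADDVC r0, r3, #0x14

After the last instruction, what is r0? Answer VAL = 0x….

[0] flags=0010 → (cmp)
[1] flags=0010 GE?T → r2=0x0d
[2] flags=0010 VC?T → r1=0x0c
[3] flags=1000 → (cmp)
[4] flags=1000 GT?F → skip
[5] flags=1000 CC?T → r1=0xe6
[6] flags=1010 → (cmp)
[7] flags=1010 LE?T → r0=0xaf
[8] flags=1010 VC?T → r0=0x77

VAL = 0x77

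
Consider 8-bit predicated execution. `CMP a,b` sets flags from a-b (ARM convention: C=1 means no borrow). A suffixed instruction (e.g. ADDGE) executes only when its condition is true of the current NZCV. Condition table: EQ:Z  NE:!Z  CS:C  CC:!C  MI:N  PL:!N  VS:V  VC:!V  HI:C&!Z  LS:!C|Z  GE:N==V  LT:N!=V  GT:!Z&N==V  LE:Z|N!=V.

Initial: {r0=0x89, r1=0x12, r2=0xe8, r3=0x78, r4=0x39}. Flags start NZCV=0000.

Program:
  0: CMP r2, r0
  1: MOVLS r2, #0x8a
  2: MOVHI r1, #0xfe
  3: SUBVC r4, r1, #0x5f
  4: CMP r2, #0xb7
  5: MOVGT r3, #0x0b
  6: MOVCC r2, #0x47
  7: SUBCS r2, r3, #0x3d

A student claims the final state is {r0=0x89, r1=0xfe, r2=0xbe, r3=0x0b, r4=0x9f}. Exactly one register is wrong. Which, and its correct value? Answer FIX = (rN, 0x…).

FIX = (r2, 0xce)

[0] flags=0010 → (cmp)
[1] flags=0010 LS?F → skip
[2] flags=0010 HI?T → r1=0xfe
[3] flags=0010 VC?T → r4=0x9f
[4] flags=0010 → (cmp)
[5] flags=0010 GT?T → r3=0x0b
[6] flags=0010 CC?F → skip
[7] flags=0010 CS?T → r2=0xce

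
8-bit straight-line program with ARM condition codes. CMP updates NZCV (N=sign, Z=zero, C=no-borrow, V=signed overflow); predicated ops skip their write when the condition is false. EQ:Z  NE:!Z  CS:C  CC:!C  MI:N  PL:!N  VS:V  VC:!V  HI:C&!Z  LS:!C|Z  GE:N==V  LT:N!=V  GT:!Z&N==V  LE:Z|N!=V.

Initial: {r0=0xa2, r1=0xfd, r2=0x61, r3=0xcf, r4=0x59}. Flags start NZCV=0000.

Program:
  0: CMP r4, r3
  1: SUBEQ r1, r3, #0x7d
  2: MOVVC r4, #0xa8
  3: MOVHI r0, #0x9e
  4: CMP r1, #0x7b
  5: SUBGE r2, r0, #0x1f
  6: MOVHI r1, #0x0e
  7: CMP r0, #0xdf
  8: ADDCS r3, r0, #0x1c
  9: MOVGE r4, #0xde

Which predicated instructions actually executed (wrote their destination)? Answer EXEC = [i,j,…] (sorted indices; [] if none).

0: ✓ CMP  NZCV=1001
1: · SUBEQ
2: · MOVVC
3: · MOVHI
4: ✓ CMP  NZCV=1010
5: · SUBGE
6: ✓ MOVHI  r1←0x0e
7: ✓ CMP  NZCV=1000
8: · ADDCS
9: · MOVGE

EXEC = [6]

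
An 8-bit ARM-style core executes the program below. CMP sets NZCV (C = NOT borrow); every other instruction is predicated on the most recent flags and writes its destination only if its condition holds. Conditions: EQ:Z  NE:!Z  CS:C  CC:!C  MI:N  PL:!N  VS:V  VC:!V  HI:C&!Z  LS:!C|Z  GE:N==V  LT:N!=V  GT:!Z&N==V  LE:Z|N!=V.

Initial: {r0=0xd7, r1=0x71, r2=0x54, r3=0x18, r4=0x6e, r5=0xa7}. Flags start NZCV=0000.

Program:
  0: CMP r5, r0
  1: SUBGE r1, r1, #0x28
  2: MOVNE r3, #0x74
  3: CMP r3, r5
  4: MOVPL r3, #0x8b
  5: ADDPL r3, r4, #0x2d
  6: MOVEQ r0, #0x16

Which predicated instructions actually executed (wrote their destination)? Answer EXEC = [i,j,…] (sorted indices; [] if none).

0: ✓ CMP  NZCV=1000
1: · SUBGE
2: ✓ MOVNE  r3←0x74
3: ✓ CMP  NZCV=1001
4: · MOVPL
5: · ADDPL
6: · MOVEQ

EXEC = [2]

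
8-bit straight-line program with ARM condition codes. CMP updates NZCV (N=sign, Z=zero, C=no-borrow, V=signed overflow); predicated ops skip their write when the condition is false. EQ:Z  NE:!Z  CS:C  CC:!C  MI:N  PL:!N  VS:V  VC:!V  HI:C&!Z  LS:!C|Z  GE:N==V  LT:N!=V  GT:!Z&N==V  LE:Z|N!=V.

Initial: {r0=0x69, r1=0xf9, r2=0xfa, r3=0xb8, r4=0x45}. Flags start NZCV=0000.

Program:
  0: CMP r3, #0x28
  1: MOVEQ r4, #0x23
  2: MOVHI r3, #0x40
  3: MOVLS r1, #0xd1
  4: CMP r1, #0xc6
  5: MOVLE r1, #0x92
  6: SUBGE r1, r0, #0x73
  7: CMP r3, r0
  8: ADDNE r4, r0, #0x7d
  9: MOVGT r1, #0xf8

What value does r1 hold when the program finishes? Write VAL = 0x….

VAL = 0xf6

[0] flags=1010 → (cmp)
[1] flags=1010 EQ?F → skip
[2] flags=1010 HI?T → r3=0x40
[3] flags=1010 LS?F → skip
[4] flags=0010 → (cmp)
[5] flags=0010 LE?F → skip
[6] flags=0010 GE?T → r1=0xf6
[7] flags=1000 → (cmp)
[8] flags=1000 NE?T → r4=0xe6
[9] flags=1000 GT?F → skip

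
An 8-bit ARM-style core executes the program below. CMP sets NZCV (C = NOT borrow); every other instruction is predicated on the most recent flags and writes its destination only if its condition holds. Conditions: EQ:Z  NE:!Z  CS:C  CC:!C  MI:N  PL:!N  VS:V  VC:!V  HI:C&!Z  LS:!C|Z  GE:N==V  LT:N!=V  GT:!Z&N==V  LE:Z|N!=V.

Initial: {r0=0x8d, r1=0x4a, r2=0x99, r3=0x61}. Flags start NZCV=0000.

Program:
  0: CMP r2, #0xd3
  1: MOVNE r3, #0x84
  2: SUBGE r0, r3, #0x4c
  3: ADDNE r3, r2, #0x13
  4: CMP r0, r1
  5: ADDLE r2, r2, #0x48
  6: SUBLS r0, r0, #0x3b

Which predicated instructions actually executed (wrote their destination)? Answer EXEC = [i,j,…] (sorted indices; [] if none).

EXEC = [1,3,5]

[0] flags=1000 → (cmp)
[1] flags=1000 NE?T → r3=0x84
[2] flags=1000 GE?F → skip
[3] flags=1000 NE?T → r3=0xac
[4] flags=0011 → (cmp)
[5] flags=0011 LE?T → r2=0xe1
[6] flags=0011 LS?F → skip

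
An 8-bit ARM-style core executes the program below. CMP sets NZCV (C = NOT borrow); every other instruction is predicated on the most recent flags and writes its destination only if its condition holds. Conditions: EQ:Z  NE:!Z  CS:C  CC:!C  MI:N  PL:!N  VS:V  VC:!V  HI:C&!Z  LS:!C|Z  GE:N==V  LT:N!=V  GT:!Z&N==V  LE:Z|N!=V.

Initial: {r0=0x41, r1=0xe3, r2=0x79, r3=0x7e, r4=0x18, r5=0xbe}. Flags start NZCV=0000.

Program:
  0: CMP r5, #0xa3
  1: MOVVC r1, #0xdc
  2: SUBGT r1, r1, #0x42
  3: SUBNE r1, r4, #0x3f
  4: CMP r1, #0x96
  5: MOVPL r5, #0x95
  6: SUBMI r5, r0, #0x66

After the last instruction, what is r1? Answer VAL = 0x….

0: ✓ CMP  NZCV=0010
1: ✓ MOVVC  r1←0xdc
2: ✓ SUBGT  r1←0x9a
3: ✓ SUBNE  r1←0xd9
4: ✓ CMP  NZCV=0010
5: ✓ MOVPL  r5←0x95
6: · SUBMI

VAL = 0xd9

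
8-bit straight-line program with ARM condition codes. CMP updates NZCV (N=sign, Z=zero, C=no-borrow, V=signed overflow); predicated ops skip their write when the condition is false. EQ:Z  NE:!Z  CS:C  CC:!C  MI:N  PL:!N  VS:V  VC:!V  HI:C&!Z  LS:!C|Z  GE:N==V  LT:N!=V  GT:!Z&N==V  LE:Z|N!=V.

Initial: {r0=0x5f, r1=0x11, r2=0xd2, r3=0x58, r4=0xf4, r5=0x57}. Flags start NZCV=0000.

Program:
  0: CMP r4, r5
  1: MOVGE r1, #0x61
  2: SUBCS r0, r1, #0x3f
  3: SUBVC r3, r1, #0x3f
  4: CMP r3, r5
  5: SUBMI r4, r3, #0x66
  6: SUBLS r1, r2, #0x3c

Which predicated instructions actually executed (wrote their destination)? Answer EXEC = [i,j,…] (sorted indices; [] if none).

EXEC = [2,3]

[0] flags=1010 → (cmp)
[1] flags=1010 GE?F → skip
[2] flags=1010 CS?T → r0=0xd2
[3] flags=1010 VC?T → r3=0xd2
[4] flags=0011 → (cmp)
[5] flags=0011 MI?F → skip
[6] flags=0011 LS?F → skip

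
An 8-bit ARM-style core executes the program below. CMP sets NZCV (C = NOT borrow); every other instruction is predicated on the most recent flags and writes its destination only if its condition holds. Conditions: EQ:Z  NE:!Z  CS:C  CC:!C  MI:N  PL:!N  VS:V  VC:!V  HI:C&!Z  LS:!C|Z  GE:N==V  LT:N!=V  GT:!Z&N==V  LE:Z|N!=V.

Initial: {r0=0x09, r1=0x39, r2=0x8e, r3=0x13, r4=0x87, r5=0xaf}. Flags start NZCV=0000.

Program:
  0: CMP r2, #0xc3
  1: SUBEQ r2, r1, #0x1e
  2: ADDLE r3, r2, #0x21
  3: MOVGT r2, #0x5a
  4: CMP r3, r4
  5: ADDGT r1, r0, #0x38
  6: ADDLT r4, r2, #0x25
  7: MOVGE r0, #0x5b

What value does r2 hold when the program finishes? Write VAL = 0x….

VAL = 0x8e

[0] flags=1000 → (cmp)
[1] flags=1000 EQ?F → skip
[2] flags=1000 LE?T → r3=0xaf
[3] flags=1000 GT?F → skip
[4] flags=0010 → (cmp)
[5] flags=0010 GT?T → r1=0x41
[6] flags=0010 LT?F → skip
[7] flags=0010 GE?T → r0=0x5b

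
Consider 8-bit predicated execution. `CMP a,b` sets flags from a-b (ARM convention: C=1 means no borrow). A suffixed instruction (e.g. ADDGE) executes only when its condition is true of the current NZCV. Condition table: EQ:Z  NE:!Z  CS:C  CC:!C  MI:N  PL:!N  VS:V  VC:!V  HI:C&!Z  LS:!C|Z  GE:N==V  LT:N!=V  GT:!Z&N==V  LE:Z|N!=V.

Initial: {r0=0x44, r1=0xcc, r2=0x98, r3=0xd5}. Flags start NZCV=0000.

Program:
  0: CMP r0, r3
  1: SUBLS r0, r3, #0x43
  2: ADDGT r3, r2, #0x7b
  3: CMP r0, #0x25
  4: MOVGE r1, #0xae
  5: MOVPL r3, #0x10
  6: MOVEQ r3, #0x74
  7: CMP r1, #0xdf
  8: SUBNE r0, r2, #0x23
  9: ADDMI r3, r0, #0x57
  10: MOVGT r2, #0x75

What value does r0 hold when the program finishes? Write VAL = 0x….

VAL = 0x75

[0] flags=0000 → (cmp)
[1] flags=0000 LS?T → r0=0x92
[2] flags=0000 GT?T → r3=0x13
[3] flags=0011 → (cmp)
[4] flags=0011 GE?F → skip
[5] flags=0011 PL?T → r3=0x10
[6] flags=0011 EQ?F → skip
[7] flags=1000 → (cmp)
[8] flags=1000 NE?T → r0=0x75
[9] flags=1000 MI?T → r3=0xcc
[10] flags=1000 GT?F → skip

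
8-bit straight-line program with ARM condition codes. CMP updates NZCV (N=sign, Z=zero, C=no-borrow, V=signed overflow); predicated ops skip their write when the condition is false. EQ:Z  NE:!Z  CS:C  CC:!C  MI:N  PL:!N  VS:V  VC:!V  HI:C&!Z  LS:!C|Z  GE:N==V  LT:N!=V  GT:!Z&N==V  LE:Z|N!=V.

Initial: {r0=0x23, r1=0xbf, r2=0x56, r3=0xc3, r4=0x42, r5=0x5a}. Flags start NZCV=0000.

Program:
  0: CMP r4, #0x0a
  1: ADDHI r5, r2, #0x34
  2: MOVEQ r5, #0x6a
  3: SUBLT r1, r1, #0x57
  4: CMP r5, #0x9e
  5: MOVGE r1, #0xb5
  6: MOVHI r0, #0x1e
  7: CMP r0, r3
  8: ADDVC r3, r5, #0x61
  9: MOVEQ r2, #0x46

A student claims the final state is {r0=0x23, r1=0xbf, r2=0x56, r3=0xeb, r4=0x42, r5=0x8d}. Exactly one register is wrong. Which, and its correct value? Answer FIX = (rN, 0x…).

FIX = (r5, 0x8a)

0: ✓ CMP  NZCV=0010
1: ✓ ADDHI  r5←0x8a
2: · MOVEQ
3: · SUBLT
4: ✓ CMP  NZCV=1000
5: · MOVGE
6: · MOVHI
7: ✓ CMP  NZCV=0000
8: ✓ ADDVC  r3←0xeb
9: · MOVEQ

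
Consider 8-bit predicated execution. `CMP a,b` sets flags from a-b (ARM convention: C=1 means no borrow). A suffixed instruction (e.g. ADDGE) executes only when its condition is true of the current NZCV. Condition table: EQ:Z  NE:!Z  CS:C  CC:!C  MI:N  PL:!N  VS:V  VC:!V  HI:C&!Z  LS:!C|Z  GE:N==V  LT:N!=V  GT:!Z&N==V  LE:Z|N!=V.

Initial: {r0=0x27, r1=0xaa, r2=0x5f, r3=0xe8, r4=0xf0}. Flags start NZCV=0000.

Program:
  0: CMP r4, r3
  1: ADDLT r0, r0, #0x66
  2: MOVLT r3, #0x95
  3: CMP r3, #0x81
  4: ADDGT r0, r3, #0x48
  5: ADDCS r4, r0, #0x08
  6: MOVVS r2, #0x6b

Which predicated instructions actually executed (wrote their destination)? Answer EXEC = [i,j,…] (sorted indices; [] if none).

EXEC = [4,5]

[0] flags=0010 → (cmp)
[1] flags=0010 LT?F → skip
[2] flags=0010 LT?F → skip
[3] flags=0010 → (cmp)
[4] flags=0010 GT?T → r0=0x30
[5] flags=0010 CS?T → r4=0x38
[6] flags=0010 VS?F → skip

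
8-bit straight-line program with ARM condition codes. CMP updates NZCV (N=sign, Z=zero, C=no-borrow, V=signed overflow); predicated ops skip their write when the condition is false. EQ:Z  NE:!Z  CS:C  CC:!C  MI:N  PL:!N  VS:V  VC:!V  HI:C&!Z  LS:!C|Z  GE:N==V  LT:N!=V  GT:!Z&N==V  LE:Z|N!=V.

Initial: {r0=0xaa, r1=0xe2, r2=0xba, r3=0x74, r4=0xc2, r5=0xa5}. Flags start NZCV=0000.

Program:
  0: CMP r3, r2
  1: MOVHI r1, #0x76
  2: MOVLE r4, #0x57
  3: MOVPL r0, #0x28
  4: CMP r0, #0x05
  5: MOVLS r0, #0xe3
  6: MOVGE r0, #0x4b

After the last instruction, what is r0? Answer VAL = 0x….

VAL = 0xaa

[0] flags=1001 → (cmp)
[1] flags=1001 HI?F → skip
[2] flags=1001 LE?F → skip
[3] flags=1001 PL?F → skip
[4] flags=1010 → (cmp)
[5] flags=1010 LS?F → skip
[6] flags=1010 GE?F → skip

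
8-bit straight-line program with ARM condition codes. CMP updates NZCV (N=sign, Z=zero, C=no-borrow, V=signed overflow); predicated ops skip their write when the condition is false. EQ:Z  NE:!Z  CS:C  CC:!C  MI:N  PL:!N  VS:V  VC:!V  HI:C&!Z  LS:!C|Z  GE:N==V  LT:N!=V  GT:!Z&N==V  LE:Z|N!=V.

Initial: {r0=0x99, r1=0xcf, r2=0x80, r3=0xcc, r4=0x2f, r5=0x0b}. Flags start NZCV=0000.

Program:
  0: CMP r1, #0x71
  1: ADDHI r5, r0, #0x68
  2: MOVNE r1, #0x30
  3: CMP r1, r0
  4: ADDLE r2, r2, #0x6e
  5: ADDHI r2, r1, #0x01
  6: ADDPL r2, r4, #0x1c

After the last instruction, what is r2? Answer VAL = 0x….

VAL = 0x80

0: ✓ CMP  NZCV=0011
1: ✓ ADDHI  r5←0x01
2: ✓ MOVNE  r1←0x30
3: ✓ CMP  NZCV=1001
4: · ADDLE
5: · ADDHI
6: · ADDPL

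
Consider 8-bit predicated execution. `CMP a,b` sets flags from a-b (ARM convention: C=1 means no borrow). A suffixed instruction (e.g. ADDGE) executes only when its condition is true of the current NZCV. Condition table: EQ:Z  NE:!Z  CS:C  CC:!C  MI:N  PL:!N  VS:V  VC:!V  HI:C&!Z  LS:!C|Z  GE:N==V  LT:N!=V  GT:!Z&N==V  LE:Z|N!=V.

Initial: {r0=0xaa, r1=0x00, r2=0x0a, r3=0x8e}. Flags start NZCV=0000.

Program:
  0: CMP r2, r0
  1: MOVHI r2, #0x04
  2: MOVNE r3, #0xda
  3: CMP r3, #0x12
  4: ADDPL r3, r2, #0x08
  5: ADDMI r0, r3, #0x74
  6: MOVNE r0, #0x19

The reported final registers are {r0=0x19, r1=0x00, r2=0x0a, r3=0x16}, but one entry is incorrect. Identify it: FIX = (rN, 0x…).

[0] flags=0000 → (cmp)
[1] flags=0000 HI?F → skip
[2] flags=0000 NE?T → r3=0xda
[3] flags=1010 → (cmp)
[4] flags=1010 PL?F → skip
[5] flags=1010 MI?T → r0=0x4e
[6] flags=1010 NE?T → r0=0x19

FIX = (r3, 0xda)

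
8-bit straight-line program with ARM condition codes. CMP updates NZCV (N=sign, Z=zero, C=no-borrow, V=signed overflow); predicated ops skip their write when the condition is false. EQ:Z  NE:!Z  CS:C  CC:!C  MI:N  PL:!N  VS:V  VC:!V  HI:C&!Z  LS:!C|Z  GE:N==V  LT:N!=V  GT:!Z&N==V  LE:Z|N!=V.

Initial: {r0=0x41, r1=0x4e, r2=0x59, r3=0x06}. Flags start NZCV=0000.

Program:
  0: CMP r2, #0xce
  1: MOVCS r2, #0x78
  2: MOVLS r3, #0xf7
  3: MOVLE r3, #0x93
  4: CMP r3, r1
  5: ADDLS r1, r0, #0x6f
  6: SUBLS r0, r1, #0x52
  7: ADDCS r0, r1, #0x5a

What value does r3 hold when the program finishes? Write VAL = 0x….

VAL = 0xf7

0: ✓ CMP  NZCV=1001
1: · MOVCS
2: ✓ MOVLS  r3←0xf7
3: · MOVLE
4: ✓ CMP  NZCV=1010
5: · ADDLS
6: · SUBLS
7: ✓ ADDCS  r0←0xa8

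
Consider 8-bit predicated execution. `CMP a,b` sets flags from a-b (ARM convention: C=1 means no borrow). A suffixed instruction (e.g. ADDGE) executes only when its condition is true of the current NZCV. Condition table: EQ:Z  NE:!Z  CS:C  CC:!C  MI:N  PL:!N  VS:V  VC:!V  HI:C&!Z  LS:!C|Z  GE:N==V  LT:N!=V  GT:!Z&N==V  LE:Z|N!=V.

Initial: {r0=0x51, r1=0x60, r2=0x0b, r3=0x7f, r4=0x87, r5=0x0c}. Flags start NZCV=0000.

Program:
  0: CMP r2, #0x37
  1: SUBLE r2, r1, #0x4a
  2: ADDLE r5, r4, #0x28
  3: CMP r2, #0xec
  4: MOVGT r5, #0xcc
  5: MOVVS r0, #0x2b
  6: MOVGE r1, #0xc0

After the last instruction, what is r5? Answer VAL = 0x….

VAL = 0xcc

0: ✓ CMP  NZCV=1000
1: ✓ SUBLE  r2←0x16
2: ✓ ADDLE  r5←0xaf
3: ✓ CMP  NZCV=0000
4: ✓ MOVGT  r5←0xcc
5: · MOVVS
6: ✓ MOVGE  r1←0xc0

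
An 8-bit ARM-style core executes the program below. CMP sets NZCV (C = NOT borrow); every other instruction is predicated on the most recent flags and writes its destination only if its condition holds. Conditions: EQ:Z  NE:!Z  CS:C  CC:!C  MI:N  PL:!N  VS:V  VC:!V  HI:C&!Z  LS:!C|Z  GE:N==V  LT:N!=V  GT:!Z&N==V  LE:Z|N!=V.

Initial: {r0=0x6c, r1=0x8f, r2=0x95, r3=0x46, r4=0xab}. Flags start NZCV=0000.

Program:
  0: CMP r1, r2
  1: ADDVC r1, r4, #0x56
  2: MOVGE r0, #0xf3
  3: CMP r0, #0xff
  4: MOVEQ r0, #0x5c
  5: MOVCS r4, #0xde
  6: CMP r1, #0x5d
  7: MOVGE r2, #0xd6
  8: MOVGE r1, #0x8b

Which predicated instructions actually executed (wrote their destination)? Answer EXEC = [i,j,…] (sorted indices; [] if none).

0: ✓ CMP  NZCV=1000
1: ✓ ADDVC  r1←0x01
2: · MOVGE
3: ✓ CMP  NZCV=0000
4: · MOVEQ
5: · MOVCS
6: ✓ CMP  NZCV=1000
7: · MOVGE
8: · MOVGE

EXEC = [1]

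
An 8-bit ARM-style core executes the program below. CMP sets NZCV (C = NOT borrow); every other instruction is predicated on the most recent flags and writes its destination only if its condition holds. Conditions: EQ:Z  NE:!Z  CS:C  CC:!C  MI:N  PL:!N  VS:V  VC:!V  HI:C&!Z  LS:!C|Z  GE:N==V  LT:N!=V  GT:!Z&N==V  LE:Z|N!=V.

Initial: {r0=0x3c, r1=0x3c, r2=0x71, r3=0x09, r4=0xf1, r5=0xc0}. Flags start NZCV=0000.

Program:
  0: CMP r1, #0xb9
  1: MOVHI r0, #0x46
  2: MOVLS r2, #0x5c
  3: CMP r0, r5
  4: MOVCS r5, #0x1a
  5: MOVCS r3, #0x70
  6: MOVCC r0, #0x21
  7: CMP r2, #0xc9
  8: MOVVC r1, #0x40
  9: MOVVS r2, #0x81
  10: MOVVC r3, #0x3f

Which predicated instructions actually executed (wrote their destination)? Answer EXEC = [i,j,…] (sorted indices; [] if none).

EXEC = [2,6,9]

0: ✓ CMP  NZCV=1001
1: · MOVHI
2: ✓ MOVLS  r2←0x5c
3: ✓ CMP  NZCV=0000
4: · MOVCS
5: · MOVCS
6: ✓ MOVCC  r0←0x21
7: ✓ CMP  NZCV=1001
8: · MOVVC
9: ✓ MOVVS  r2←0x81
10: · MOVVC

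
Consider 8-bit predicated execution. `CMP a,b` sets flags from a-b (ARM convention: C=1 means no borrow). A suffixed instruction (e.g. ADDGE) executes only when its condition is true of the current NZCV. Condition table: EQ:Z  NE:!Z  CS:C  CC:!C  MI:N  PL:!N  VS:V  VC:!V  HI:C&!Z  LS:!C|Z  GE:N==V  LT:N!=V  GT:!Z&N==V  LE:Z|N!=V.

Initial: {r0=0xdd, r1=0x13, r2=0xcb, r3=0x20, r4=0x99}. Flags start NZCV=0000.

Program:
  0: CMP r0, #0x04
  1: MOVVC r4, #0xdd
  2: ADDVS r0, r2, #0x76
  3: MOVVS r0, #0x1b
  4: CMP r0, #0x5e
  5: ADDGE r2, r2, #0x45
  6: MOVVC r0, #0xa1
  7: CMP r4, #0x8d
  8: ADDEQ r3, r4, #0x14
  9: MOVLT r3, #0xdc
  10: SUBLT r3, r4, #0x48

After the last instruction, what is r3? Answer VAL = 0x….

0: ✓ CMP  NZCV=1010
1: ✓ MOVVC  r4←0xdd
2: · ADDVS
3: · MOVVS
4: ✓ CMP  NZCV=0011
5: · ADDGE
6: · MOVVC
7: ✓ CMP  NZCV=0010
8: · ADDEQ
9: · MOVLT
10: · SUBLT

VAL = 0x20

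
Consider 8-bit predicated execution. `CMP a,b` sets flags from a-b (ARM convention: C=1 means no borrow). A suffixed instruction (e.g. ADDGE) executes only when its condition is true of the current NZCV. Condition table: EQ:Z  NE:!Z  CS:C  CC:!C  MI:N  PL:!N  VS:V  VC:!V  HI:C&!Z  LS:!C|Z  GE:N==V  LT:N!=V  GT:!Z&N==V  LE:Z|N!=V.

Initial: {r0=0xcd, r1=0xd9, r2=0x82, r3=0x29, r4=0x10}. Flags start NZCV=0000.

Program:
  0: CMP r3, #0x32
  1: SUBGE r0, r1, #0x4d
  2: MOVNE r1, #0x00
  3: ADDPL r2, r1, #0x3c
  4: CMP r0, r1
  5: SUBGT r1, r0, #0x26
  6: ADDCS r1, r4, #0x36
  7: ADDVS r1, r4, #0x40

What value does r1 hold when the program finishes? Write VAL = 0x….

VAL = 0x46

[0] flags=1000 → (cmp)
[1] flags=1000 GE?F → skip
[2] flags=1000 NE?T → r1=0x00
[3] flags=1000 PL?F → skip
[4] flags=1010 → (cmp)
[5] flags=1010 GT?F → skip
[6] flags=1010 CS?T → r1=0x46
[7] flags=1010 VS?F → skip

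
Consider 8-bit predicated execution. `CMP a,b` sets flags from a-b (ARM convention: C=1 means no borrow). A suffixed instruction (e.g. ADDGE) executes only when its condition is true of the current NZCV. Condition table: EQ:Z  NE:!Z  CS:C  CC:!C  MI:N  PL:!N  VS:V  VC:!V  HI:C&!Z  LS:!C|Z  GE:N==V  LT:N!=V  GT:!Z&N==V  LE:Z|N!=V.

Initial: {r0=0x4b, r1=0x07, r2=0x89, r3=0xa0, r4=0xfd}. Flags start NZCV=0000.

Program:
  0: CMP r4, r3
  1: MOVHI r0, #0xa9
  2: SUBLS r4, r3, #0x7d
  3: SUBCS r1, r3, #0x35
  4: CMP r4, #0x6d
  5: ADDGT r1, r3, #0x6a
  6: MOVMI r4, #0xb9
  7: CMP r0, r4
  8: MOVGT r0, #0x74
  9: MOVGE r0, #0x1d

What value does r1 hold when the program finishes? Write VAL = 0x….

VAL = 0x6b

0: ✓ CMP  NZCV=0010
1: ✓ MOVHI  r0←0xa9
2: · SUBLS
3: ✓ SUBCS  r1←0x6b
4: ✓ CMP  NZCV=1010
5: · ADDGT
6: ✓ MOVMI  r4←0xb9
7: ✓ CMP  NZCV=1000
8: · MOVGT
9: · MOVGE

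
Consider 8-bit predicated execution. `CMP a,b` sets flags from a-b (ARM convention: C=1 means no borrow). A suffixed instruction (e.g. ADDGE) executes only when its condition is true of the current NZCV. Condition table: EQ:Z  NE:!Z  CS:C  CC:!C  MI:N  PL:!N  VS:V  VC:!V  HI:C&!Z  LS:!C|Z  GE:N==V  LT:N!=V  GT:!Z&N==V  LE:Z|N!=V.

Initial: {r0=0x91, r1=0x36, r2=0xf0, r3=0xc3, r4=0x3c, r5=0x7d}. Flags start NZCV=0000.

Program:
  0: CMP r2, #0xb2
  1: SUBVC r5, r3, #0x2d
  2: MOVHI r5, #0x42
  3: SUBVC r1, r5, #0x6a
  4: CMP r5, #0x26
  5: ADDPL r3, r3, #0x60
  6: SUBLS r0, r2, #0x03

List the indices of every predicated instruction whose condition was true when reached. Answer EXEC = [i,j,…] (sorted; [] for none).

EXEC = [1,2,3,5]

[0] flags=0010 → (cmp)
[1] flags=0010 VC?T → r5=0x96
[2] flags=0010 HI?T → r5=0x42
[3] flags=0010 VC?T → r1=0xd8
[4] flags=0010 → (cmp)
[5] flags=0010 PL?T → r3=0x23
[6] flags=0010 LS?F → skip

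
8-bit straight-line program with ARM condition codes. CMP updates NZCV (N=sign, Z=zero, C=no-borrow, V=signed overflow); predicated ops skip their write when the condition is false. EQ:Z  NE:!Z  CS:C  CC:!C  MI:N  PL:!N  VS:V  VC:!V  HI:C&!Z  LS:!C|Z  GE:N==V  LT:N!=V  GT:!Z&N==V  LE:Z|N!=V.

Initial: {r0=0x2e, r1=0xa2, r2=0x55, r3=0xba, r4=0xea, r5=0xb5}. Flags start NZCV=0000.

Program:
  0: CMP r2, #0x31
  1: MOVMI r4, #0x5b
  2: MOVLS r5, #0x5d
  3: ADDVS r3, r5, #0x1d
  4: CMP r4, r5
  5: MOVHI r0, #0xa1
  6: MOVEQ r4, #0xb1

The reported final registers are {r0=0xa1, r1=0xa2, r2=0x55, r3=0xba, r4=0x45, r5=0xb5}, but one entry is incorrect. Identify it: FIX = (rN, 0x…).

[0] flags=0010 → (cmp)
[1] flags=0010 MI?F → skip
[2] flags=0010 LS?F → skip
[3] flags=0010 VS?F → skip
[4] flags=0010 → (cmp)
[5] flags=0010 HI?T → r0=0xa1
[6] flags=0010 EQ?F → skip

FIX = (r4, 0xea)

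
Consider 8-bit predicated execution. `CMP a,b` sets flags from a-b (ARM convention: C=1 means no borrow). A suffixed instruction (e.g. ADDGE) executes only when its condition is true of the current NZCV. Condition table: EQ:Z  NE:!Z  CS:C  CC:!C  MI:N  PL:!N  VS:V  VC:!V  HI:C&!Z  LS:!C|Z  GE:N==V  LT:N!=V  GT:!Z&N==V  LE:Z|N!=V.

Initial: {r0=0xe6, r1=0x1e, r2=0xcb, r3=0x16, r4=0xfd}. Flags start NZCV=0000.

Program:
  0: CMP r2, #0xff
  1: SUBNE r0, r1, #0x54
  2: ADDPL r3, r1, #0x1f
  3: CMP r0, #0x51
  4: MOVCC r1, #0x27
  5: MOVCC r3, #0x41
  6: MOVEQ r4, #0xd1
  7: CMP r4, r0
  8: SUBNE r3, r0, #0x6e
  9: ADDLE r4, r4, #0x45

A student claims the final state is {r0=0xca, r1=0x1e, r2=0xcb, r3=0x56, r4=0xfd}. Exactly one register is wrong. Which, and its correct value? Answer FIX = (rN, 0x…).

[0] flags=1000 → (cmp)
[1] flags=1000 NE?T → r0=0xca
[2] flags=1000 PL?F → skip
[3] flags=0011 → (cmp)
[4] flags=0011 CC?F → skip
[5] flags=0011 CC?F → skip
[6] flags=0011 EQ?F → skip
[7] flags=0010 → (cmp)
[8] flags=0010 NE?T → r3=0x5c
[9] flags=0010 LE?F → skip

FIX = (r3, 0x5c)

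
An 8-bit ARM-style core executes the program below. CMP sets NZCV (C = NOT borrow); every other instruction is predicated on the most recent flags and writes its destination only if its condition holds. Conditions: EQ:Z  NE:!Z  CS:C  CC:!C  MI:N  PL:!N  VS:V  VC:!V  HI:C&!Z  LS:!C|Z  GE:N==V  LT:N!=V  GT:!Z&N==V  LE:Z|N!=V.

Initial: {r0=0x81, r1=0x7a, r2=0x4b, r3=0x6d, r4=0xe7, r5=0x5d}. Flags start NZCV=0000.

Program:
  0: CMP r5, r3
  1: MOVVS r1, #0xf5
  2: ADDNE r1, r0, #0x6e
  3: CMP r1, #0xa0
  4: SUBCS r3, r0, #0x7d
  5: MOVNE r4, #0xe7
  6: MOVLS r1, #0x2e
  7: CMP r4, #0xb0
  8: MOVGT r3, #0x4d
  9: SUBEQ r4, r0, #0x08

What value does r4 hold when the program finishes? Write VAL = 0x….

VAL = 0xe7

0: ✓ CMP  NZCV=1000
1: · MOVVS
2: ✓ ADDNE  r1←0xef
3: ✓ CMP  NZCV=0010
4: ✓ SUBCS  r3←0x04
5: ✓ MOVNE  r4←0xe7
6: · MOVLS
7: ✓ CMP  NZCV=0010
8: ✓ MOVGT  r3←0x4d
9: · SUBEQ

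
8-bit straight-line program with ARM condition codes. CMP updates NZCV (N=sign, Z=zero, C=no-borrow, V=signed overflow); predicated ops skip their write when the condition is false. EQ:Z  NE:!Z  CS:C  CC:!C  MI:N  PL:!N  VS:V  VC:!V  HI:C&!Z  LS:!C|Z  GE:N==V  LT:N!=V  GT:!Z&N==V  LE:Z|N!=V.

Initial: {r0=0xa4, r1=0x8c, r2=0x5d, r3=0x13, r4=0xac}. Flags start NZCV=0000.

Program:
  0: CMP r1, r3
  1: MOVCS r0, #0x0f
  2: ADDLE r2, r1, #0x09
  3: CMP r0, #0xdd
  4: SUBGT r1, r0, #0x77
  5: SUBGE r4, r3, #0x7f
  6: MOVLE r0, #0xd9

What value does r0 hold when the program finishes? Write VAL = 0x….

0: ✓ CMP  NZCV=0011
1: ✓ MOVCS  r0←0x0f
2: ✓ ADDLE  r2←0x95
3: ✓ CMP  NZCV=0000
4: ✓ SUBGT  r1←0x98
5: ✓ SUBGE  r4←0x94
6: · MOVLE

VAL = 0x0f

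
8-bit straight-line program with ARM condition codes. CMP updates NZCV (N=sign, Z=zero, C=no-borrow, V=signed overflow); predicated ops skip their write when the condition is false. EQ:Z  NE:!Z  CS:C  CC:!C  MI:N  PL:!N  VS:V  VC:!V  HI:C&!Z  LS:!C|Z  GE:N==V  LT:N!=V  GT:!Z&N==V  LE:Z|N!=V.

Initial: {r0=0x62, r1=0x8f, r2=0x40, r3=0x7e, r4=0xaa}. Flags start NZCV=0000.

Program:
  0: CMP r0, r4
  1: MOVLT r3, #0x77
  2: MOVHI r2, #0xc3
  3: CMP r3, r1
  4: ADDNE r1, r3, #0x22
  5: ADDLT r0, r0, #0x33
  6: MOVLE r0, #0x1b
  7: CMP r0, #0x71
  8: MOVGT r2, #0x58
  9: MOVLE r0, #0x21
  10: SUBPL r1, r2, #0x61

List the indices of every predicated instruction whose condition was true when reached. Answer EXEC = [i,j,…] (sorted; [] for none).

[0] flags=1001 → (cmp)
[1] flags=1001 LT?F → skip
[2] flags=1001 HI?F → skip
[3] flags=1001 → (cmp)
[4] flags=1001 NE?T → r1=0xa0
[5] flags=1001 LT?F → skip
[6] flags=1001 LE?F → skip
[7] flags=1000 → (cmp)
[8] flags=1000 GT?F → skip
[9] flags=1000 LE?T → r0=0x21
[10] flags=1000 PL?F → skip

EXEC = [4,9]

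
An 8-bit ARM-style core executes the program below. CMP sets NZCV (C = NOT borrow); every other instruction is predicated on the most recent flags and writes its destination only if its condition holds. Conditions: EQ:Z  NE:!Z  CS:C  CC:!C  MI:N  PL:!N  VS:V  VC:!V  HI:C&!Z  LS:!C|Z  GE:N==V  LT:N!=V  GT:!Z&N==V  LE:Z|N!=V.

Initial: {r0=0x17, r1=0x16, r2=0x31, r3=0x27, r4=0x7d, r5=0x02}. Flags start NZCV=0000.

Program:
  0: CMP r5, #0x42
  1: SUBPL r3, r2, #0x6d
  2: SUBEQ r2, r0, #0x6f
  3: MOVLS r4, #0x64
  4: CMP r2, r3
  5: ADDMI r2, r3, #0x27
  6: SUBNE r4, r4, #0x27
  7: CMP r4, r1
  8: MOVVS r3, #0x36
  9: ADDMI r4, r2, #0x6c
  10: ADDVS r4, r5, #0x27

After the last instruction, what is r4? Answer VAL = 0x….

[0] flags=1000 → (cmp)
[1] flags=1000 PL?F → skip
[2] flags=1000 EQ?F → skip
[3] flags=1000 LS?T → r4=0x64
[4] flags=0010 → (cmp)
[5] flags=0010 MI?F → skip
[6] flags=0010 NE?T → r4=0x3d
[7] flags=0010 → (cmp)
[8] flags=0010 VS?F → skip
[9] flags=0010 MI?F → skip
[10] flags=0010 VS?F → skip

VAL = 0x3d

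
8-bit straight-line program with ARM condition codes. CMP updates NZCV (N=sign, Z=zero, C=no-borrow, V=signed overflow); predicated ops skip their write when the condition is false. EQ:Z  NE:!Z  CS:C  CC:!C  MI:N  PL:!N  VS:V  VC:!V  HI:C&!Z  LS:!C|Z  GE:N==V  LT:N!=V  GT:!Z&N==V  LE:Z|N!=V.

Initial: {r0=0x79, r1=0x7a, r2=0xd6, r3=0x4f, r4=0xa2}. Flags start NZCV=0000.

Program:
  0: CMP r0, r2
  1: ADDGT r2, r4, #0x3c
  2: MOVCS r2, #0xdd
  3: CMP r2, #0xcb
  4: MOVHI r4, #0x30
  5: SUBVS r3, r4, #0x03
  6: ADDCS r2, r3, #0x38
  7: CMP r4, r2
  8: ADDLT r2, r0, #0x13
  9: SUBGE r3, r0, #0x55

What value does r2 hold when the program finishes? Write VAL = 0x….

0: ✓ CMP  NZCV=1001
1: ✓ ADDGT  r2←0xde
2: · MOVCS
3: ✓ CMP  NZCV=0010
4: ✓ MOVHI  r4←0x30
5: · SUBVS
6: ✓ ADDCS  r2←0x87
7: ✓ CMP  NZCV=1001
8: · ADDLT
9: ✓ SUBGE  r3←0x24

VAL = 0x87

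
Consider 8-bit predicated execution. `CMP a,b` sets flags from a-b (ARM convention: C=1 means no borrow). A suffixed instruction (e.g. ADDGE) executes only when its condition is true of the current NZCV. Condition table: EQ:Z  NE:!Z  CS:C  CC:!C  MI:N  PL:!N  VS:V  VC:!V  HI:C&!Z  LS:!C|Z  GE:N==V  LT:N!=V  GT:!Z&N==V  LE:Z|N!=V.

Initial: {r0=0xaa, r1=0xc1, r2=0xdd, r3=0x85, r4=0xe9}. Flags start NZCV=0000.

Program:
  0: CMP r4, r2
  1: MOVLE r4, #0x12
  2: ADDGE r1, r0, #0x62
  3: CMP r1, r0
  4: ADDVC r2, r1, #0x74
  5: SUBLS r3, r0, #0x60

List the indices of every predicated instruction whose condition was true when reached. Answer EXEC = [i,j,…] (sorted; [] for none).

[0] flags=0010 → (cmp)
[1] flags=0010 LE?F → skip
[2] flags=0010 GE?T → r1=0x0c
[3] flags=0000 → (cmp)
[4] flags=0000 VC?T → r2=0x80
[5] flags=0000 LS?T → r3=0x4a

EXEC = [2,4,5]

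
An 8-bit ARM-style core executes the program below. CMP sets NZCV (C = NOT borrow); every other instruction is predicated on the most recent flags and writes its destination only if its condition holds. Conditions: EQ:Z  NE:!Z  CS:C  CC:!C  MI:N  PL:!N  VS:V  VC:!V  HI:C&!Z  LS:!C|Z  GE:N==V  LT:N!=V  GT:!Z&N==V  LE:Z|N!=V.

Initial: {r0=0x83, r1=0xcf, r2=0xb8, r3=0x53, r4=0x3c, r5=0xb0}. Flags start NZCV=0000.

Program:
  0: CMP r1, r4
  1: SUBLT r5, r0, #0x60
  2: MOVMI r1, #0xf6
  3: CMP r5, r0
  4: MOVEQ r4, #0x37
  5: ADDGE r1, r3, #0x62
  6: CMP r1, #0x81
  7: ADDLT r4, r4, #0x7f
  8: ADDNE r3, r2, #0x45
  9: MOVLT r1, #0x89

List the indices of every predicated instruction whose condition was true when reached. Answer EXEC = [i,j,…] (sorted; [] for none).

0: ✓ CMP  NZCV=1010
1: ✓ SUBLT  r5←0x23
2: ✓ MOVMI  r1←0xf6
3: ✓ CMP  NZCV=1001
4: · MOVEQ
5: ✓ ADDGE  r1←0xb5
6: ✓ CMP  NZCV=0010
7: · ADDLT
8: ✓ ADDNE  r3←0xfd
9: · MOVLT

EXEC = [1,2,5,8]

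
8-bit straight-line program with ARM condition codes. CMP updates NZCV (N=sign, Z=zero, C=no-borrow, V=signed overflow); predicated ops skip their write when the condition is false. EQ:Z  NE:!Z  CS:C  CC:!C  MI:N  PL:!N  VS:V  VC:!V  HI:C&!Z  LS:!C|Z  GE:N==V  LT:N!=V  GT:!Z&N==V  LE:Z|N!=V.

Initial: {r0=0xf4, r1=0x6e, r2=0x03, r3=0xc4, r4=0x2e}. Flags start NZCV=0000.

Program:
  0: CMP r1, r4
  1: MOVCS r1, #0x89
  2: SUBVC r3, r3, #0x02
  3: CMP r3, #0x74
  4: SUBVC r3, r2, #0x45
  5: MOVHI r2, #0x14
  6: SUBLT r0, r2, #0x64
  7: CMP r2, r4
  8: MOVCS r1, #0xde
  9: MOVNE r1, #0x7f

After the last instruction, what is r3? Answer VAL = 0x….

[0] flags=0010 → (cmp)
[1] flags=0010 CS?T → r1=0x89
[2] flags=0010 VC?T → r3=0xc2
[3] flags=0011 → (cmp)
[4] flags=0011 VC?F → skip
[5] flags=0011 HI?T → r2=0x14
[6] flags=0011 LT?T → r0=0xb0
[7] flags=1000 → (cmp)
[8] flags=1000 CS?F → skip
[9] flags=1000 NE?T → r1=0x7f

VAL = 0xc2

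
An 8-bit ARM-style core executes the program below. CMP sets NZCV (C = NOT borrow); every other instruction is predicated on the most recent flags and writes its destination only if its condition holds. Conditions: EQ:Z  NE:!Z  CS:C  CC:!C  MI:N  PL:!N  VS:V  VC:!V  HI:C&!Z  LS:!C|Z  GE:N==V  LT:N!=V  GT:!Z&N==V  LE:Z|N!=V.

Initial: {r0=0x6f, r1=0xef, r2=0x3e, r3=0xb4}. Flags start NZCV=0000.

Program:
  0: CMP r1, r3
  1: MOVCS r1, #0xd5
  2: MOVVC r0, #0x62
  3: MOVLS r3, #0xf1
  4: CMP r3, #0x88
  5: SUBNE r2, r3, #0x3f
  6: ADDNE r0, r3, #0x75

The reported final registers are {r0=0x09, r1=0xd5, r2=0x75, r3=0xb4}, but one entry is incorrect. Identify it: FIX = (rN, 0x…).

FIX = (r0, 0x29)

[0] flags=0010 → (cmp)
[1] flags=0010 CS?T → r1=0xd5
[2] flags=0010 VC?T → r0=0x62
[3] flags=0010 LS?F → skip
[4] flags=0010 → (cmp)
[5] flags=0010 NE?T → r2=0x75
[6] flags=0010 NE?T → r0=0x29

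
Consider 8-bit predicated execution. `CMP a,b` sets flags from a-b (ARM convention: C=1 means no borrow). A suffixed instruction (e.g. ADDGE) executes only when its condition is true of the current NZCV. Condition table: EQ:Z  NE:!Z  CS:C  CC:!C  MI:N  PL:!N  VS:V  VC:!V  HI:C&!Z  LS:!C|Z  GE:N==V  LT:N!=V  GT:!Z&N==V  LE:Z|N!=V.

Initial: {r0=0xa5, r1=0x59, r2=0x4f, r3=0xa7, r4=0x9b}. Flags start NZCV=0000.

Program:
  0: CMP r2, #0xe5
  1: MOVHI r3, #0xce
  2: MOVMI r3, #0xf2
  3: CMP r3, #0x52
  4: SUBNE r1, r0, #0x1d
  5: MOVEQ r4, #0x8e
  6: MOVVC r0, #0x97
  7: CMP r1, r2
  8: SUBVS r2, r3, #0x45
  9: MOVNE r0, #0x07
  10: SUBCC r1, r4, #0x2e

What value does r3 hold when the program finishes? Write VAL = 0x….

VAL = 0xa7

[0] flags=0000 → (cmp)
[1] flags=0000 HI?F → skip
[2] flags=0000 MI?F → skip
[3] flags=0011 → (cmp)
[4] flags=0011 NE?T → r1=0x88
[5] flags=0011 EQ?F → skip
[6] flags=0011 VC?F → skip
[7] flags=0011 → (cmp)
[8] flags=0011 VS?T → r2=0x62
[9] flags=0011 NE?T → r0=0x07
[10] flags=0011 CC?F → skip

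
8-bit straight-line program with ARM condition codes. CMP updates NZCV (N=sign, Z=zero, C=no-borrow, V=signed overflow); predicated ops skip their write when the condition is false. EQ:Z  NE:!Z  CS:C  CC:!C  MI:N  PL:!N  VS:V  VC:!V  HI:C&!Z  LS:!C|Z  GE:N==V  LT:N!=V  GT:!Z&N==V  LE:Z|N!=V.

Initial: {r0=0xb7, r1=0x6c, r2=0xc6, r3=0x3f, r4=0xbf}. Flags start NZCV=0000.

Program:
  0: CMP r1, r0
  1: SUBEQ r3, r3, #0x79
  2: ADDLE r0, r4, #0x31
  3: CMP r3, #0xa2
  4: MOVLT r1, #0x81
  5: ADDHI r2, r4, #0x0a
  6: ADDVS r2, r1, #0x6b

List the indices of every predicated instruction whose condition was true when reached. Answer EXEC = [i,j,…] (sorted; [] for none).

EXEC = [6]

0: ✓ CMP  NZCV=1001
1: · SUBEQ
2: · ADDLE
3: ✓ CMP  NZCV=1001
4: · MOVLT
5: · ADDHI
6: ✓ ADDVS  r2←0xd7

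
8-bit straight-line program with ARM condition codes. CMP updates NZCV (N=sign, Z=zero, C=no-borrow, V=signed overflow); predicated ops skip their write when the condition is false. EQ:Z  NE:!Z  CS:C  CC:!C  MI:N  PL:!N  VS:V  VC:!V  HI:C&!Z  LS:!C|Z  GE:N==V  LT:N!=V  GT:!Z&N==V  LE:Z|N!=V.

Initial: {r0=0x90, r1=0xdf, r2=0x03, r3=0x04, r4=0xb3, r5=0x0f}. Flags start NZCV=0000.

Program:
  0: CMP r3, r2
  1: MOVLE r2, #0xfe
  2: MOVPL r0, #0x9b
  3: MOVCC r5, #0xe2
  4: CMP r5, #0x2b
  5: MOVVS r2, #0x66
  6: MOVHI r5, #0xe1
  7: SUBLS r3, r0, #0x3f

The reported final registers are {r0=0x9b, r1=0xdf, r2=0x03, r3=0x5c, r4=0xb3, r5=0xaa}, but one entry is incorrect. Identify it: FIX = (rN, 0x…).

FIX = (r5, 0x0f)

0: ✓ CMP  NZCV=0010
1: · MOVLE
2: ✓ MOVPL  r0←0x9b
3: · MOVCC
4: ✓ CMP  NZCV=1000
5: · MOVVS
6: · MOVHI
7: ✓ SUBLS  r3←0x5c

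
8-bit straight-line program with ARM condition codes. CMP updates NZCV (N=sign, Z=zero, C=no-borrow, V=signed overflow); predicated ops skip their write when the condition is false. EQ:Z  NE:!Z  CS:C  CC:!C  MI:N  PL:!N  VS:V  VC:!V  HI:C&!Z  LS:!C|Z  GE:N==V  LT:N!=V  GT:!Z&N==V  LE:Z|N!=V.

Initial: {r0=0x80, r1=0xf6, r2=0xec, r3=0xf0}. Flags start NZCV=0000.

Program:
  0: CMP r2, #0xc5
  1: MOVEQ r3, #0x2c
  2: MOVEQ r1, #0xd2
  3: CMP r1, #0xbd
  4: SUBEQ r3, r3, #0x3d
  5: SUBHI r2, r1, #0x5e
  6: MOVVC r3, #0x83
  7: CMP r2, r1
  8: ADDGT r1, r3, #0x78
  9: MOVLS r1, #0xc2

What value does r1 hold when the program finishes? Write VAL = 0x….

VAL = 0xc2

[0] flags=0010 → (cmp)
[1] flags=0010 EQ?F → skip
[2] flags=0010 EQ?F → skip
[3] flags=0010 → (cmp)
[4] flags=0010 EQ?F → skip
[5] flags=0010 HI?T → r2=0x98
[6] flags=0010 VC?T → r3=0x83
[7] flags=1000 → (cmp)
[8] flags=1000 GT?F → skip
[9] flags=1000 LS?T → r1=0xc2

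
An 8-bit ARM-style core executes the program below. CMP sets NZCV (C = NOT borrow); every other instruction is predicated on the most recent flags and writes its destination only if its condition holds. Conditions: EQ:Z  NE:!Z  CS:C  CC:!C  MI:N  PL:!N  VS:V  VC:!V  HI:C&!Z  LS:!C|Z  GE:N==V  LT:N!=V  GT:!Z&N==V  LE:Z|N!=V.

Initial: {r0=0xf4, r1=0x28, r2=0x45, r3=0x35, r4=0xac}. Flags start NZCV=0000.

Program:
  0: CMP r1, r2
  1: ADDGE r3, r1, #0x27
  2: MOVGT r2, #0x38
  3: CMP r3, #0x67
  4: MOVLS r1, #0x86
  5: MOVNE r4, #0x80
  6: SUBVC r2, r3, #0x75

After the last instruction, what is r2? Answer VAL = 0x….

VAL = 0xc0

[0] flags=1000 → (cmp)
[1] flags=1000 GE?F → skip
[2] flags=1000 GT?F → skip
[3] flags=1000 → (cmp)
[4] flags=1000 LS?T → r1=0x86
[5] flags=1000 NE?T → r4=0x80
[6] flags=1000 VC?T → r2=0xc0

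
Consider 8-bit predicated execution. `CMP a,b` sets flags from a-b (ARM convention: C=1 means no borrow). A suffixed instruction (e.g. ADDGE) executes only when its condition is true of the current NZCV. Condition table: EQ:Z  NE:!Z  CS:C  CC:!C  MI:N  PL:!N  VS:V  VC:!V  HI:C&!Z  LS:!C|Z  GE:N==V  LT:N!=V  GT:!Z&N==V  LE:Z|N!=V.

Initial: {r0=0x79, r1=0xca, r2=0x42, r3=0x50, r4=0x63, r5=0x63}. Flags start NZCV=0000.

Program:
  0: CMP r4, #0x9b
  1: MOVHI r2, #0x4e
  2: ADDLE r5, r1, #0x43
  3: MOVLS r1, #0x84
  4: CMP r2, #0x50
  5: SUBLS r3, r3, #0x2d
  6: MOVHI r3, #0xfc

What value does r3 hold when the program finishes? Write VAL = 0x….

0: ✓ CMP  NZCV=1001
1: · MOVHI
2: · ADDLE
3: ✓ MOVLS  r1←0x84
4: ✓ CMP  NZCV=1000
5: ✓ SUBLS  r3←0x23
6: · MOVHI

VAL = 0x23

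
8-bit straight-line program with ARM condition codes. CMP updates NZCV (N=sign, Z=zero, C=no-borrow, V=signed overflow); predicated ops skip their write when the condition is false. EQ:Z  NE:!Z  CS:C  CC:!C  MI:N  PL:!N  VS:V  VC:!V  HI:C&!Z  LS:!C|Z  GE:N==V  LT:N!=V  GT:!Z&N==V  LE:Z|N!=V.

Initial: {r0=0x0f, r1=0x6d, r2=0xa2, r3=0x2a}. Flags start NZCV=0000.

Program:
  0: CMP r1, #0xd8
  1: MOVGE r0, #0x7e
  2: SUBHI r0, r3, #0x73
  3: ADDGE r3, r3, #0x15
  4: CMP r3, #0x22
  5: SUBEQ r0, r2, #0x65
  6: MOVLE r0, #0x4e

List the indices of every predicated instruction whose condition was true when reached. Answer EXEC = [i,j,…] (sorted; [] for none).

[0] flags=1001 → (cmp)
[1] flags=1001 GE?T → r0=0x7e
[2] flags=1001 HI?F → skip
[3] flags=1001 GE?T → r3=0x3f
[4] flags=0010 → (cmp)
[5] flags=0010 EQ?F → skip
[6] flags=0010 LE?F → skip

EXEC = [1,3]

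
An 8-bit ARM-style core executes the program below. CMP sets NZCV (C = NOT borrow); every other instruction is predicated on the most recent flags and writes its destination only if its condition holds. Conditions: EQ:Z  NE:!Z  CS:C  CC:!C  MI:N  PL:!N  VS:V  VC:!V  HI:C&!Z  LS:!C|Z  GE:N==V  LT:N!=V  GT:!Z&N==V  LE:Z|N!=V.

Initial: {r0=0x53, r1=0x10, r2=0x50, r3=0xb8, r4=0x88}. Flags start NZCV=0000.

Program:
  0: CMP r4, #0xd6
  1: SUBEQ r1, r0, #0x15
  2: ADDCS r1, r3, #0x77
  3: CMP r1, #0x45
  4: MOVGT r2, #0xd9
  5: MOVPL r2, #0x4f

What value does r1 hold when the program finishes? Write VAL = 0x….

[0] flags=1000 → (cmp)
[1] flags=1000 EQ?F → skip
[2] flags=1000 CS?F → skip
[3] flags=1000 → (cmp)
[4] flags=1000 GT?F → skip
[5] flags=1000 PL?F → skip

VAL = 0x10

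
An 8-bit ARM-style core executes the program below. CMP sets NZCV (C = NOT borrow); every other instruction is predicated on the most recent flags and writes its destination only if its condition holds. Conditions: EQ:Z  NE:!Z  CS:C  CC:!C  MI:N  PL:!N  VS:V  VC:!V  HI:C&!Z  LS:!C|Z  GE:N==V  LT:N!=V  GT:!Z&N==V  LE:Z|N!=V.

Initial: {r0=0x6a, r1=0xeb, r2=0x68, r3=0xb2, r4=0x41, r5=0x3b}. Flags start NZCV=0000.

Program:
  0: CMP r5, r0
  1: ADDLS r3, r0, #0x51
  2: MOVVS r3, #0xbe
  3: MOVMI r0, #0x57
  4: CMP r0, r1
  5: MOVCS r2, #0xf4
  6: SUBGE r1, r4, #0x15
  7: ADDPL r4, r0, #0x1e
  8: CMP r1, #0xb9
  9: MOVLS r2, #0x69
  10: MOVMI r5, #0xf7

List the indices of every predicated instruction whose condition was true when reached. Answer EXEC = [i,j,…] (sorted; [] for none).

0: ✓ CMP  NZCV=1000
1: ✓ ADDLS  r3←0xbb
2: · MOVVS
3: ✓ MOVMI  r0←0x57
4: ✓ CMP  NZCV=0000
5: · MOVCS
6: ✓ SUBGE  r1←0x2c
7: ✓ ADDPL  r4←0x75
8: ✓ CMP  NZCV=0000
9: ✓ MOVLS  r2←0x69
10: · MOVMI

EXEC = [1,3,6,7,9]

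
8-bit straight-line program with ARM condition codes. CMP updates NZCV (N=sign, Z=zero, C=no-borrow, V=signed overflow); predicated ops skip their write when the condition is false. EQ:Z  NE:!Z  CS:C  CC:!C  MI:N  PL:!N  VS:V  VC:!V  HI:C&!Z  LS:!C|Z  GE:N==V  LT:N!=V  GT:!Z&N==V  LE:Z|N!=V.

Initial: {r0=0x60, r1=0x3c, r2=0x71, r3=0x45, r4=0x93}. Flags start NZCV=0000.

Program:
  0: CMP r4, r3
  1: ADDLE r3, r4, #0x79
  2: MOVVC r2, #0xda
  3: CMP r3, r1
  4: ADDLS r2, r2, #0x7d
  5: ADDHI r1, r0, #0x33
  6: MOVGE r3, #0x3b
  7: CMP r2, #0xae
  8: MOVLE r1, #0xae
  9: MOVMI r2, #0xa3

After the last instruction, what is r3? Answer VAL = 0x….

[0] flags=0011 → (cmp)
[1] flags=0011 LE?T → r3=0x0c
[2] flags=0011 VC?F → skip
[3] flags=1000 → (cmp)
[4] flags=1000 LS?T → r2=0xee
[5] flags=1000 HI?F → skip
[6] flags=1000 GE?F → skip
[7] flags=0010 → (cmp)
[8] flags=0010 LE?F → skip
[9] flags=0010 MI?F → skip

VAL = 0x0c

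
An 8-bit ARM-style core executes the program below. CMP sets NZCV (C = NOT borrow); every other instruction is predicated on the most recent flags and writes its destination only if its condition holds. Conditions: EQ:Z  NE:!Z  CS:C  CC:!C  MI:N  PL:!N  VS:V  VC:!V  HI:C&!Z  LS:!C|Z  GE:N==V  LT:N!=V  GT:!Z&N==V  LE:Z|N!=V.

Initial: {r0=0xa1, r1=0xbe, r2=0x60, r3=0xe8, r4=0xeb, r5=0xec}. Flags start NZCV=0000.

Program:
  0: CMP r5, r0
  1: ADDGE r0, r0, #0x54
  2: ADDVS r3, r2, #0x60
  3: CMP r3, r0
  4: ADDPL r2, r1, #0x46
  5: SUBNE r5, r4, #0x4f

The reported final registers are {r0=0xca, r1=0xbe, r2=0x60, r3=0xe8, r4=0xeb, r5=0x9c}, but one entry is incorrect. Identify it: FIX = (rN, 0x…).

0: ✓ CMP  NZCV=0010
1: ✓ ADDGE  r0←0xf5
2: · ADDVS
3: ✓ CMP  NZCV=1000
4: · ADDPL
5: ✓ SUBNE  r5←0x9c

FIX = (r0, 0xf5)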